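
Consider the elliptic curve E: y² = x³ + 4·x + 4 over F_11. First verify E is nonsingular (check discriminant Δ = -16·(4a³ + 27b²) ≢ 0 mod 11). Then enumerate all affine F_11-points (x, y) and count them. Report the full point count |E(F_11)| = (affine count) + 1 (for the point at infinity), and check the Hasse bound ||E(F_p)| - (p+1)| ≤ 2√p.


Affine points = {(0, 2), (0, 9), (1, 3), (1, 8), (2, 3), (2, 8), (7, 1), (7, 10), (8, 3), (8, 8)}; affine count = 10; |E(F_11)| = 11.

Discriminant check: Δ ∝ 4a³ + 27b² = 4·4³ + 27·4² = 4·64 + 27·16 ≡ 6 (mod 11). Nonzero ⇒ E is nonsingular.
For each x ∈ F_11, compute rhs = x³ + 4·x + 4 mod 11, then count y ∈ F_11 with y² ≡ rhs.
  x = 0: rhs = 4, matching y values: 2, 9 (2 points).
  x = 1: rhs = 9, matching y values: 3, 8 (2 points).
  x = 2: rhs = 9, matching y values: 3, 8 (2 points).
  x = 3: rhs = 10, matching y values: none (0 points).
  x = 4: rhs = 7, matching y values: none (0 points).
  x = 5: rhs = 6, matching y values: none (0 points).
  x = 6: rhs = 2, matching y values: none (0 points).
  x = 7: rhs = 1, matching y values: 1, 10 (2 points).
  x = 8: rhs = 9, matching y values: 3, 8 (2 points).
  x = 9: rhs = 10, matching y values: none (0 points).
  x = 10: rhs = 10, matching y values: none (0 points).
Total affine count: 10.
Full point count |E(F_11)| = 10 + 1 = 11.
Hasse bound: |11 − (11+1)| = |-1| = 1 ≤ 2√11 ≈ 6.6332 ✓.


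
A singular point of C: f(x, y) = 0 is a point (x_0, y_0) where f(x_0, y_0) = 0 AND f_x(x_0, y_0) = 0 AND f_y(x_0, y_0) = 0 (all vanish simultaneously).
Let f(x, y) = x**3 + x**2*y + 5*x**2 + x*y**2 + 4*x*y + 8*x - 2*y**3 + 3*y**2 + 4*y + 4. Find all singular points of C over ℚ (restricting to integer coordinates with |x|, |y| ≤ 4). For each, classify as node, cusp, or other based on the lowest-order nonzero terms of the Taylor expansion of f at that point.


Singular points: {(-2, 0)}; classification: node.

Compute partial derivatives:
  f_x = 3*x**2 + 2*x*y + 10*x + y**2 + 4*y + 8.
  f_y = x**2 + 2*x*y + 4*x - 6*y**2 + 6*y + 4.
Scan x_0 ∈ {−4, ..., 4}. For each x_0, f_y(x_0, y) is a polynomial in y; find its integer roots y ∈ {−4, ..., 4}, then test f_x and f at those candidates.
  x = -4: f_y(-4, y) = -6*y**2 - 2*y + 4; vanishes at y ∈ {-1}. (-4, -1): f_x = 21 ≠ 0.
  x = -3: f_y(-3, y) = 1 - 6*y**2; no integer root y with |y| ≤ 4.
  x = -2: f_y(-2, y) = -6*y**2 + 2*y; vanishes at y ∈ {0}. (-2, 0): f_x = 0, f = 0 — SINGULAR.
  x = -1: f_y(-1, y) = -6*y**2 + 4*y + 1; no integer root y with |y| ≤ 4.
  x = 0: f_y(0, y) = -6*y**2 + 6*y + 4; no integer root y with |y| ≤ 4.
  x = 1: f_y(1, y) = -6*y**2 + 8*y + 9; no integer root y with |y| ≤ 4.
  x = 2: f_y(2, y) = -6*y**2 + 10*y + 16; vanishes at y ∈ {-1}. (2, -1): f_x = 33 ≠ 0.
  x = 3: f_y(3, y) = -6*y**2 + 12*y + 25; no integer root y with |y| ≤ 4.
  x = 4: f_y(4, y) = -6*y**2 + 14*y + 36; no integer root y with |y| ≤ 4.
Only singular point on the grid: (-2, 0).
Classify: substitute x = -2 + u, y = 0 + v and expand: f = u**3 + u**2*v - u**2 + u*v**2 - 2*v**3 + v**2.
No constant or linear terms (consistent with a singular point). Quadratic part: -u**2 + v**2. Cubic part: u**3 + u**2*v + u*v**2 - 2*v**3.
The quadratic part v**2 - u**2 = (v − u)(v + u) splits into two distinct linear factors, so there are two distinct tangent lines y − 0 = ±(x − -2) — this is a node (ordinary double point).
Classification: node.


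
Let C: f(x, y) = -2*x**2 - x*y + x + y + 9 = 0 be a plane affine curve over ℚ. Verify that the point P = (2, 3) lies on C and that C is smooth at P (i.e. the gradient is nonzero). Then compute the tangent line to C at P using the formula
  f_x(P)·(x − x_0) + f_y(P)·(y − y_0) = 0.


Tangent line at P: -10*x - y + 23 = 0.

Step 1: f(2, 3) = 0, so P lies on C.
Step 2: partial derivatives
  f_x(x, y) = -4*x - y + 1, f_y(x, y) = 1 - x.
  f_x(P) = -10, f_y(P) = -1 (gradient nonzero, so P is smooth).
Step 3: tangent line at P: -10·(x − 2) + -1·(y − 3) = 0.
Expanding: -10*x - y + 23 = 0.


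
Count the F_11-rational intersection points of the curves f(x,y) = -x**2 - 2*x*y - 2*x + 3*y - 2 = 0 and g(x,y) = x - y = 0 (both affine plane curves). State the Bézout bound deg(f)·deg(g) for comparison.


Common zeros: ∅; count = 0; Bézout bound = 2.

deg(f) = 2, deg(g) = 1, so Bézout bound = 2.
Scan x ∈ F_11. For each x, list the y ∈ F_11 with f(x, y) ≡ 0 and those with g(x, y) ≡ 0 (mod 11); the common zeros in that column are the intersection.
  x = 0: f ≡ 0 at y ∈ {8}; g ≡ 0 at y ∈ {0}; common: ∅.
  x = 1: f ≡ 0 at y ∈ {5}; g ≡ 0 at y ∈ {1}; common: ∅.
  x = 2: f ≡ 0 at y ∈ {1}; g ≡ 0 at y ∈ {2}; common: ∅.
  x = 3: f ≡ 0 at y ∈ {9}; g ≡ 0 at y ∈ {3}; common: ∅.
  x = 4: f ≡ 0 at y ∈ {8}; g ≡ 0 at y ∈ {4}; common: ∅.
  x = 5: f ≡ 0 at y ∈ {1}; g ≡ 0 at y ∈ {5}; common: ∅.
  x = 6: f ≡ 0 at y ∈ {3}; g ≡ 0 at y ∈ {6}; common: ∅.
  x = 7: f ≡ 0 at y ∈ ∅; g ≡ 0 at y ∈ {7}; common: ∅.
  x = 8: f ≡ 0 at y ∈ {3}; g ≡ 0 at y ∈ {8}; common: ∅.
  x = 9: f ≡ 0 at y ∈ {5}; g ≡ 0 at y ∈ {9}; common: ∅.
  x = 10: f ≡ 0 at y ∈ {9}; g ≡ 0 at y ∈ {10}; common: ∅.
Collecting: common zeros = ∅, so the count is 0.
Comparison with the Bézout bound: 0 ≤ 2 = deg(f)·deg(g), as expected for curves with no common component (the affine F_11-count falls short of the bound because intersections may lie at infinity, over extension fields, or carry multiplicity).


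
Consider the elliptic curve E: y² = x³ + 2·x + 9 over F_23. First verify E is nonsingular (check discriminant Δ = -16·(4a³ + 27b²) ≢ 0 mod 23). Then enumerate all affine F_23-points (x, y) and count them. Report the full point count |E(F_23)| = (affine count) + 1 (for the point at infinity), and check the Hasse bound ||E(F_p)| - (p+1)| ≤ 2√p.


Affine points = {(0, 3), (0, 20), (1, 9), (1, 14), (4, 9), (4, 14), (5, 11), (5, 12), (8, 10), (8, 13), (12, 6), (12, 17), (13, 1), (13, 22), (18, 9), (18, 14), (19, 11), (19, 12), (22, 11), (22, 12)}; affine count = 20; |E(F_23)| = 21.

Discriminant check: Δ ∝ 4a³ + 27b² = 4·2³ + 27·9² = 4·8 + 27·81 ≡ 11 (mod 23). Nonzero ⇒ E is nonsingular.
For each x ∈ F_23, compute rhs = x³ + 2·x + 9 mod 23, then count y ∈ F_23 with y² ≡ rhs.
  x = 0: rhs = 9, matching y values: 3, 20 (2 points).
  x = 1: rhs = 12, matching y values: 9, 14 (2 points).
  x = 2: rhs = 21, matching y values: none (0 points).
  x = 3: rhs = 19, matching y values: none (0 points).
  x = 4: rhs = 12, matching y values: 9, 14 (2 points).
  x = 5: rhs = 6, matching y values: 11, 12 (2 points).
  x = 6: rhs = 7, matching y values: none (0 points).
  x = 7: rhs = 21, matching y values: none (0 points).
  x = 8: rhs = 8, matching y values: 10, 13 (2 points).
  x = 9: rhs = 20, matching y values: none (0 points).
  x = 10: rhs = 17, matching y values: none (0 points).
  x = 11: rhs = 5, matching y values: none (0 points).
  x = 12: rhs = 13, matching y values: 6, 17 (2 points).
  x = 13: rhs = 1, matching y values: 1, 22 (2 points).
  x = 14: rhs = 21, matching y values: none (0 points).
  x = 15: rhs = 10, matching y values: none (0 points).
  x = 16: rhs = 20, matching y values: none (0 points).
  x = 17: rhs = 11, matching y values: none (0 points).
  x = 18: rhs = 12, matching y values: 9, 14 (2 points).
  x = 19: rhs = 6, matching y values: 11, 12 (2 points).
  x = 20: rhs = 22, matching y values: none (0 points).
  x = 21: rhs = 20, matching y values: none (0 points).
  x = 22: rhs = 6, matching y values: 11, 12 (2 points).
Total affine count: 20.
Full point count |E(F_23)| = 20 + 1 = 21.
Hasse bound: |21 − (23+1)| = |-3| = 3 ≤ 2√23 ≈ 9.5917 ✓.


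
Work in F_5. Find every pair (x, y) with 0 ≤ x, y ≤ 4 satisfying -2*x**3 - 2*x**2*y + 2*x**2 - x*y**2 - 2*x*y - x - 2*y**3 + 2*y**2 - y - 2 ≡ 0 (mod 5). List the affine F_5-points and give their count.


Affine F_5-points: {(1, 2), (1, 4), (2, 3), (3, 4)}; count = 4.

For each of the 25 pairs (x, y) ∈ F_5², evaluate f(x, y) mod 5. Record the zeros.
  x = 0: [0↦3, 1↦2, 2↦3, 3↦4, 4↦3]  zeros at y ∈ ∅
  x = 1: [0↦2, 1↦1, 2↦0, 3↦2, 4↦0]  zeros at y ∈ {2, 4}
  x = 2: [0↦3, 1↦3, 2↦1, 3↦0, 4↦3]  zeros at y ∈ {3}
  x = 3: [0↦4, 1↦1, 2↦4, 3↦1, 4↦0]  zeros at y ∈ {4}
  x = 4: [0↦3, 1↦3, 2↦2, 3↦3, 4↦4]  zeros at y ∈ ∅
Collecting zeros: affine points = {(1, 2), (1, 4), (2, 3), (3, 4)}.
Total count |C(F_5)_aff| = 4.


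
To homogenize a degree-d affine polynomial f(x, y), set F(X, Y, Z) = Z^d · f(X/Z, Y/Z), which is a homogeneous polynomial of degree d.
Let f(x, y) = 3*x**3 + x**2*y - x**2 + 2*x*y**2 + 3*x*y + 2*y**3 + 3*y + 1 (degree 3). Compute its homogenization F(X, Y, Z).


F(X, Y, Z) = 3*X**3 + X**2*Y - X**2*Z + 2*X*Y**2 + 3*X*Y*Z + 2*Y**3 + 3*Y*Z**2 + Z**3

deg(f) = 3.
Substitute x = X/Z, y = Y/Z into f, then multiply by Z^3.
  monomial 3·x^3·y^0 ↦ 3·X^3·Y^0·Z^0.
  monomial 1·x^2·y^1 ↦ 1·X^2·Y^1·Z^0.
  monomial -1·x^2·y^0 ↦ -1·X^2·Y^0·Z^1.
  monomial 2·x^1·y^2 ↦ 2·X^1·Y^2·Z^0.
  monomial 3·x^1·y^1 ↦ 3·X^1·Y^1·Z^1.
  monomial 2·x^0·y^3 ↦ 2·X^0·Y^3·Z^0.
  monomial 3·x^0·y^1 ↦ 3·X^0·Y^1·Z^2.
  monomial 1·x^0·y^0 ↦ 1·X^0·Y^0·Z^3.
Collecting: F(X, Y, Z) = 3*X**3 + X**2*Y - X**2*Z + 2*X*Y**2 + 3*X*Y*Z + 2*Y**3 + 3*Y*Z**2 + Z**3.


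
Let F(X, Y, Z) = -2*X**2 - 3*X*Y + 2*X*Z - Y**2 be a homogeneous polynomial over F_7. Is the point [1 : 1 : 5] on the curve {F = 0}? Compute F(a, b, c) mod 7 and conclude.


F(1,1,5) ≡ 4 (mod 7); P is NOT on the curve.

Evaluate F(1, 1, 5) term-by-term (mod 7).
  -2*X**2 ↦ -2·1·1·1 = -2
  -3*X*Y ↦ -3·1·1·1 = -3
  2*X*Z ↦ 2·1·1·5 = 10
  -Y**2 ↦ -1·1·1·1 = -1
Sum: F(1, 1, 5) = (-2) + (-3) + (10) + (-1) = 4.
Reducing mod 7: 4 ≡ 4 (mod 7).
Since F(a, b, c) ≡ 4 ≠ 0 (mod 7), P does NOT lie on the curve.


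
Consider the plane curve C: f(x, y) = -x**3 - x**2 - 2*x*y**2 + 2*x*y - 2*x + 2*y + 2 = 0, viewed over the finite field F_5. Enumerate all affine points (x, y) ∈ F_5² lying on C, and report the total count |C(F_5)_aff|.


Affine F_5-points: {(0, 4), (1, 1), (3, 0), (3, 3)}; count = 4.

For each of the 25 pairs (x, y) ∈ F_5², evaluate f(x, y) mod 5. Record the zeros.
  x = 0: [0↦2, 1↦4, 2↦1, 3↦3, 4↦0]  zeros at y ∈ {4}
  x = 1: [0↦3, 1↦0, 2↦3, 3↦2, 4↦2]  zeros at y ∈ {1}
  x = 2: [0↦1, 1↦3, 2↦2, 3↦3, 4↦1]  zeros at y ∈ ∅
  x = 3: [0↦0, 1↦2, 2↦2, 3↦0, 4↦1]  zeros at y ∈ {0, 3}
  x = 4: [0↦4, 1↦1, 2↦2, 3↦2, 4↦1]  zeros at y ∈ ∅
Collecting zeros: affine points = {(0, 4), (1, 1), (3, 0), (3, 3)}.
Total count |C(F_5)_aff| = 4.


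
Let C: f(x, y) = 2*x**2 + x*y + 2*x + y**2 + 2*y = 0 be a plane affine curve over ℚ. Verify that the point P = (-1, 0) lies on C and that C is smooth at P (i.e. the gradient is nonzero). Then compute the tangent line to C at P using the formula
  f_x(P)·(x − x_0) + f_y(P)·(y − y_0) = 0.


Tangent line at P: -2*x + y - 2 = 0.

Step 1: f(-1, 0) = 0, so P lies on C.
Step 2: partial derivatives
  f_x(x, y) = 4*x + y + 2, f_y(x, y) = x + 2*y + 2.
  f_x(P) = -2, f_y(P) = 1 (gradient nonzero, so P is smooth).
Step 3: tangent line at P: -2·(x − -1) + 1·(y − 0) = 0.
Expanding: -2*x + y - 2 = 0.


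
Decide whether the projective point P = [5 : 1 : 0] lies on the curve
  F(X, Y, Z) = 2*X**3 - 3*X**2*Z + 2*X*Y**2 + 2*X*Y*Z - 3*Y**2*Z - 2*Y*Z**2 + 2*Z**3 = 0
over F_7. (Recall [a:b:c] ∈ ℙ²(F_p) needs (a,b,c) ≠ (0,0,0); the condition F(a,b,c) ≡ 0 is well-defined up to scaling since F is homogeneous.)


F(5,1,0) ≡ 1 (mod 7); P is NOT on the curve.

Evaluate F(5, 1, 0) term-by-term (mod 7).
  2*X**3 ↦ 2·125·1·1 = 250
  -3*X**2*Z ↦ -3·25·1·0 = 0
  2*X*Y**2 ↦ 2·5·1·1 = 10
  2*X*Y*Z ↦ 2·5·1·0 = 0
  -3*Y**2*Z ↦ -3·1·1·0 = 0
  -2*Y*Z**2 ↦ -2·1·1·0 = 0
  2*Z**3 ↦ 2·1·1·0 = 0
Sum: F(5, 1, 0) = (250) + (0) + (10) + (0) + (0) + (0) + (0) = 260.
Reducing mod 7: 260 ≡ 1 (mod 7).
Since F(a, b, c) ≡ 1 ≠ 0 (mod 7), P does NOT lie on the curve.


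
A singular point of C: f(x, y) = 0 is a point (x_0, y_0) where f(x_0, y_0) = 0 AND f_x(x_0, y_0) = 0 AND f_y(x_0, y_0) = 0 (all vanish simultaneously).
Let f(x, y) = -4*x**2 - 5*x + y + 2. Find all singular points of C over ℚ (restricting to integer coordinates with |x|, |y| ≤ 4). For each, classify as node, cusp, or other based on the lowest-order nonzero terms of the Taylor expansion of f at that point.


No singular points in the scanned grid; C is smooth there.

Compute partial derivatives:
  f_x = -8*x - 5.
  f_y = 1.
f_y = 1 is a nonzero constant, so f_y never vanishes: no point (x, y) can satisfy f = f_x = f_y = 0. In particular no (x, y) ∈ {−4, ..., 4}² is singular; the curve is smooth.


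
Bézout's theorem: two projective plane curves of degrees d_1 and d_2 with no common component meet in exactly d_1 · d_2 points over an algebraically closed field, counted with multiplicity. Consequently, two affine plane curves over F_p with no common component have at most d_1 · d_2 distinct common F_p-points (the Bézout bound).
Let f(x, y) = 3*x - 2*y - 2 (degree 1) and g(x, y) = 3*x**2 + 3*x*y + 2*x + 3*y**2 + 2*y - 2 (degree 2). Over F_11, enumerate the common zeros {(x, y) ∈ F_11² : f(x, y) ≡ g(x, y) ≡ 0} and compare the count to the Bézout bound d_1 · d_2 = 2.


Common zeros: ∅; count = 0; Bézout bound = 2.

deg(f) = 1, deg(g) = 2, so Bézout bound = 2.
Scan x ∈ F_11. For each x, list the y ∈ F_11 with f(x, y) ≡ 0 and those with g(x, y) ≡ 0 (mod 11); the common zeros in that column are the intersection.
  x = 0: f ≡ 0 at y ∈ {10}; g ≡ 0 at y ∈ ∅; common: ∅.
  x = 1: f ≡ 0 at y ∈ {6}; g ≡ 0 at y ∈ {1}; common: ∅.
  x = 2: f ≡ 0 at y ∈ {2}; g ≡ 0 at y ∈ ∅; common: ∅.
  x = 3: f ≡ 0 at y ∈ {9}; g ≡ 0 at y ∈ ∅; common: ∅.
  x = 4: f ≡ 0 at y ∈ {5}; g ≡ 0 at y ∈ ∅; common: ∅.
  x = 5: f ≡ 0 at y ∈ {1}; g ≡ 0 at y ∈ ∅; common: ∅.
  x = 6: f ≡ 0 at y ∈ {8}; g ≡ 0 at y ∈ ∅; common: ∅.
  x = 7: f ≡ 0 at y ∈ {4}; g ≡ 0 at y ∈ ∅; common: ∅.
  x = 8: f ≡ 0 at y ∈ {0}; g ≡ 0 at y ∈ ∅; common: ∅.
  x = 9: f ≡ 0 at y ∈ {7}; g ≡ 0 at y ∈ ∅; common: ∅.
  x = 10: f ≡ 0 at y ∈ {3}; g ≡ 0 at y ∈ ∅; common: ∅.
Collecting: common zeros = ∅, so the count is 0.
Comparison with the Bézout bound: 0 ≤ 2 = deg(f)·deg(g), as expected for curves with no common component (the affine F_11-count falls short of the bound because intersections may lie at infinity, over extension fields, or carry multiplicity).


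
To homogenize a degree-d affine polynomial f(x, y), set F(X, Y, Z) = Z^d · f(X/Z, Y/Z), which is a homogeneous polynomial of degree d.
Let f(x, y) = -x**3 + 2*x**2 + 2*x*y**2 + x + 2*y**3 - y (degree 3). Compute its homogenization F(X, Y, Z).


F(X, Y, Z) = -X**3 + 2*X**2*Z + 2*X*Y**2 + X*Z**2 + 2*Y**3 - Y*Z**2

deg(f) = 3.
Substitute x = X/Z, y = Y/Z into f, then multiply by Z^3.
  monomial -1·x^3·y^0 ↦ -1·X^3·Y^0·Z^0.
  monomial 2·x^2·y^0 ↦ 2·X^2·Y^0·Z^1.
  monomial 2·x^1·y^2 ↦ 2·X^1·Y^2·Z^0.
  monomial 1·x^1·y^0 ↦ 1·X^1·Y^0·Z^2.
  monomial 2·x^0·y^3 ↦ 2·X^0·Y^3·Z^0.
  monomial -1·x^0·y^1 ↦ -1·X^0·Y^1·Z^2.
Collecting: F(X, Y, Z) = -X**3 + 2*X**2*Z + 2*X*Y**2 + X*Z**2 + 2*Y**3 - Y*Z**2.


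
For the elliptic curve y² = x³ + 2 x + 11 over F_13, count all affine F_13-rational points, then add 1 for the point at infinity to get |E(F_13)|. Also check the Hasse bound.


Affine points = {(1, 1), (1, 12), (2, 6), (2, 7), (5, 4), (5, 9), (7, 2), (7, 11), (9, 2), (9, 11), (10, 2), (10, 11), (11, 5), (11, 8)}; affine count = 14; |E(F_13)| = 15.

Discriminant check: Δ ∝ 4a³ + 27b² = 4·2³ + 27·11² = 4·8 + 27·121 ≡ 10 (mod 13). Nonzero ⇒ E is nonsingular.
For each x ∈ F_13, compute rhs = x³ + 2·x + 11 mod 13, then count y ∈ F_13 with y² ≡ rhs.
  x = 0: rhs = 11, matching y values: none (0 points).
  x = 1: rhs = 1, matching y values: 1, 12 (2 points).
  x = 2: rhs = 10, matching y values: 6, 7 (2 points).
  x = 3: rhs = 5, matching y values: none (0 points).
  x = 4: rhs = 5, matching y values: none (0 points).
  x = 5: rhs = 3, matching y values: 4, 9 (2 points).
  x = 6: rhs = 5, matching y values: none (0 points).
  x = 7: rhs = 4, matching y values: 2, 11 (2 points).
  x = 8: rhs = 6, matching y values: none (0 points).
  x = 9: rhs = 4, matching y values: 2, 11 (2 points).
  x = 10: rhs = 4, matching y values: 2, 11 (2 points).
  x = 11: rhs = 12, matching y values: 5, 8 (2 points).
  x = 12: rhs = 8, matching y values: none (0 points).
Total affine count: 14.
Full point count |E(F_13)| = 14 + 1 = 15.
Hasse bound: |15 − (13+1)| = |1| = 1 ≤ 2√13 ≈ 7.2111 ✓.


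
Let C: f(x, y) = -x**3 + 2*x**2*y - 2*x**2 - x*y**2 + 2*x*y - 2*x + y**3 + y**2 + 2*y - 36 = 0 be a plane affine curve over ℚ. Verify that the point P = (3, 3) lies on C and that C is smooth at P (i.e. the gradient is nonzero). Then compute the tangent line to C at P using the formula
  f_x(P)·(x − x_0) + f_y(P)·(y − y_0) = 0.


Tangent line at P: -8*x + 41*y - 99 = 0.

Step 1: f(3, 3) = 0, so P lies on C.
Step 2: partial derivatives
  f_x(x, y) = -3*x**2 + 4*x*y - 4*x - y**2 + 2*y - 2, f_y(x, y) = 2*x**2 - 2*x*y + 2*x + 3*y**2 + 2*y + 2.
  f_x(P) = -8, f_y(P) = 41 (gradient nonzero, so P is smooth).
Step 3: tangent line at P: -8·(x − 3) + 41·(y − 3) = 0.
Expanding: -8*x + 41*y - 99 = 0.


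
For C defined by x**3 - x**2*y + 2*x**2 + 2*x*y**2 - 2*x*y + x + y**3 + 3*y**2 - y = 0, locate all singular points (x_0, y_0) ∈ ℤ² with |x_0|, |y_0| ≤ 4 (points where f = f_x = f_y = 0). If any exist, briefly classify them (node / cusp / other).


Singular points: {(-1, 0)}; classification: node.

Compute partial derivatives:
  f_x = 3*x**2 - 2*x*y + 4*x + 2*y**2 - 2*y + 1.
  f_y = -x**2 + 4*x*y - 2*x + 3*y**2 + 6*y - 1.
Scan x_0 ∈ {−4, ..., 4}. For each x_0, f_y(x_0, y) is a polynomial in y; find its integer roots y ∈ {−4, ..., 4}, then test f_x and f at those candidates.
  x = -4: f_y(-4, y) = 3*y**2 - 10*y - 9; no integer root y with |y| ≤ 4.
  x = -3: f_y(-3, y) = 3*y**2 - 6*y - 4; no integer root y with |y| ≤ 4.
  x = -2: f_y(-2, y) = 3*y**2 - 2*y - 1; vanishes at y ∈ {1}. (-2, 1): f_x = 9 ≠ 0.
  x = -1: f_y(-1, y) = 3*y**2 + 2*y; vanishes at y ∈ {0}. (-1, 0): f_x = 0, f = 0 — SINGULAR.
  x = 0: f_y(0, y) = 3*y**2 + 6*y - 1; no integer root y with |y| ≤ 4.
  x = 1: f_y(1, y) = 3*y**2 + 10*y - 4; no integer root y with |y| ≤ 4.
  x = 2: f_y(2, y) = 3*y**2 + 14*y - 9; no integer root y with |y| ≤ 4.
  x = 3: f_y(3, y) = 3*y**2 + 18*y - 16; no integer root y with |y| ≤ 4.
  x = 4: f_y(4, y) = 3*y**2 + 22*y - 25; vanishes at y ∈ {1}. (4, 1): f_x = 57 ≠ 0.
Only singular point on the grid: (-1, 0).
Classify: substitute x = -1 + u, y = 0 + v and expand: f = u**3 - u**2*v - u**2 + 2*u*v**2 + v**3 + v**2.
No constant or linear terms (consistent with a singular point). Quadratic part: -u**2 + v**2. Cubic part: u**3 - u**2*v + 2*u*v**2 + v**3.
The quadratic part v**2 - u**2 = (v − u)(v + u) splits into two distinct linear factors, so there are two distinct tangent lines y − 0 = ±(x − -1) — this is a node (ordinary double point).
Classification: node.


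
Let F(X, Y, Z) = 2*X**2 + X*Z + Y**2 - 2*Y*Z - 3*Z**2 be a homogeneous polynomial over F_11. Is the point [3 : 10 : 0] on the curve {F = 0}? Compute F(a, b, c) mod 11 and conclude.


F(3,10,0) ≡ 8 (mod 11); P is NOT on the curve.

Evaluate F(3, 10, 0) term-by-term (mod 11).
  2*X**2 ↦ 2·9·1·1 = 18
  X*Z ↦ 1·3·1·0 = 0
  Y**2 ↦ 1·1·100·1 = 100
  -2*Y*Z ↦ -2·1·10·0 = 0
  -3*Z**2 ↦ -3·1·1·0 = 0
Sum: F(3, 10, 0) = (18) + (0) + (100) + (0) + (0) = 118.
Reducing mod 11: 118 ≡ 8 (mod 11).
Since F(a, b, c) ≡ 8 ≠ 0 (mod 11), P does NOT lie on the curve.


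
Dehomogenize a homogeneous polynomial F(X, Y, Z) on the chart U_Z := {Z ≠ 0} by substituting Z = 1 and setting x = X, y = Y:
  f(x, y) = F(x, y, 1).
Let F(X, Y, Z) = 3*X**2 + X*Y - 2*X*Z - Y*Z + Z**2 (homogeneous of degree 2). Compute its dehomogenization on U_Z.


f(x, y) = 3*x**2 + x*y - 2*x - y + 1

On U_Z we set Z = 1. Each monomial c·X^i·Y^j·Z^k in F becomes c·x^i·y^j·1^k = c·x^i·y^j.
Substituting Z = 1: F(X, Y, 1) = 3*x**2 + x*y - 2*x - y + 1.
Note: deg(f) ≤ deg(F) = 2; strict inequality happens when F is divisible by Z (lost terms).


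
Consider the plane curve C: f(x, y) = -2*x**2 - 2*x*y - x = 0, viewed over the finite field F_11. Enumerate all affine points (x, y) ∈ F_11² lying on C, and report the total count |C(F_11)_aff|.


Affine F_11-points: {(0, 0), (0, 1), (0, 2), (0, 3), (0, 4), (0, 5), (0, 6), (0, 7), (0, 8), (0, 9), (0, 10), (1, 4), (2, 3), (3, 2), (4, 1), (5, 0), (6, 10), (7, 9), (8, 8), (9, 7), (10, 6)}; count = 21.

For each of the 121 pairs (x, y) ∈ F_11², evaluate f(x, y) mod 11. Record the zeros.
  x = 0: [0↦0, 1↦0, 2↦0, 3↦0, 4↦0, 5↦0, 6↦0, 7↦0, 8↦0, 9↦0, 10↦0]  zeros at y ∈ {0, 1, 2, 3, 4, 5, 6, 7, 8, 9, 10}
  x = 1: [0↦8, 1↦6, 2↦4, 3↦2, 4↦0, 5↦9, 6↦7, 7↦5, 8↦3, 9↦1, 10↦10]  zeros at y ∈ {4}
  x = 2: [0↦1, 1↦8, 2↦4, 3↦0, 4↦7, 5↦3, 6↦10, 7↦6, 8↦2, 9↦9, 10↦5]  zeros at y ∈ {3}
  x = 3: [0↦1, 1↦6, 2↦0, 3↦5, 4↦10, 5↦4, 6↦9, 7↦3, 8↦8, 9↦2, 10↦7]  zeros at y ∈ {2}
  x = 4: [0↦8, 1↦0, 2↦3, 3↦6, 4↦9, 5↦1, 6↦4, 7↦7, 8↦10, 9↦2, 10↦5]  zeros at y ∈ {1}
  x = 5: [0↦0, 1↦1, 2↦2, 3↦3, 4↦4, 5↦5, 6↦6, 7↦7, 8↦8, 9↦9, 10↦10]  zeros at y ∈ {0}
  x = 6: [0↦10, 1↦9, 2↦8, 3↦7, 4↦6, 5↦5, 6↦4, 7↦3, 8↦2, 9↦1, 10↦0]  zeros at y ∈ {10}
  x = 7: [0↦5, 1↦2, 2↦10, 3↦7, 4↦4, 5↦1, 6↦9, 7↦6, 8↦3, 9↦0, 10↦8]  zeros at y ∈ {9}
  x = 8: [0↦7, 1↦2, 2↦8, 3↦3, 4↦9, 5↦4, 6↦10, 7↦5, 8↦0, 9↦6, 10↦1]  zeros at y ∈ {8}
  x = 9: [0↦5, 1↦9, 2↦2, 3↦6, 4↦10, 5↦3, 6↦7, 7↦0, 8↦4, 9↦8, 10↦1]  zeros at y ∈ {7}
  x = 10: [0↦10, 1↦1, 2↦3, 3↦5, 4↦7, 5↦9, 6↦0, 7↦2, 8↦4, 9↦6, 10↦8]  zeros at y ∈ {6}
Collecting zeros: affine points = {(0, 0), (0, 1), (0, 2), (0, 3), (0, 4), (0, 5), (0, 6), (0, 7), (0, 8), (0, 9), (0, 10), (1, 4), (2, 3), (3, 2), (4, 1), (5, 0), (6, 10), (7, 9), (8, 8), (9, 7), (10, 6)}.
Total count |C(F_11)_aff| = 21.


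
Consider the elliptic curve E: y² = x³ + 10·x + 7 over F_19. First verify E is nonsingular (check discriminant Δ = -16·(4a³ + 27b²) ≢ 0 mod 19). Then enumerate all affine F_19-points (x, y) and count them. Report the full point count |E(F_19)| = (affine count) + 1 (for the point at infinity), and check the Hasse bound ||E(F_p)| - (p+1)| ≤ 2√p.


Affine points = {(0, 8), (0, 11), (2, 4), (2, 15), (3, 8), (3, 11), (4, 4), (4, 15), (5, 7), (5, 12), (6, 6), (6, 13), (9, 3), (9, 16), (10, 9), (10, 10), (11, 2), (11, 17), (13, 4), (13, 15), (15, 6), (15, 13), (16, 8), (16, 11), (17, 6), (17, 13)}; affine count = 26; |E(F_19)| = 27.

Discriminant check: Δ ∝ 4a³ + 27b² = 4·10³ + 27·7² = 4·1000 + 27·49 ≡ 3 (mod 19). Nonzero ⇒ E is nonsingular.
For each x ∈ F_19, compute rhs = x³ + 10·x + 7 mod 19, then count y ∈ F_19 with y² ≡ rhs.
  x = 0: rhs = 7, matching y values: 8, 11 (2 points).
  x = 1: rhs = 18, matching y values: none (0 points).
  x = 2: rhs = 16, matching y values: 4, 15 (2 points).
  x = 3: rhs = 7, matching y values: 8, 11 (2 points).
  x = 4: rhs = 16, matching y values: 4, 15 (2 points).
  x = 5: rhs = 11, matching y values: 7, 12 (2 points).
  x = 6: rhs = 17, matching y values: 6, 13 (2 points).
  x = 7: rhs = 2, matching y values: none (0 points).
  x = 8: rhs = 10, matching y values: none (0 points).
  x = 9: rhs = 9, matching y values: 3, 16 (2 points).
  x = 10: rhs = 5, matching y values: 9, 10 (2 points).
  x = 11: rhs = 4, matching y values: 2, 17 (2 points).
  x = 12: rhs = 12, matching y values: none (0 points).
  x = 13: rhs = 16, matching y values: 4, 15 (2 points).
  x = 14: rhs = 3, matching y values: none (0 points).
  x = 15: rhs = 17, matching y values: 6, 13 (2 points).
  x = 16: rhs = 7, matching y values: 8, 11 (2 points).
  x = 17: rhs = 17, matching y values: 6, 13 (2 points).
  x = 18: rhs = 15, matching y values: none (0 points).
Total affine count: 26.
Full point count |E(F_19)| = 26 + 1 = 27.
Hasse bound: |27 − (19+1)| = |7| = 7 ≤ 2√19 ≈ 8.7178 ✓.


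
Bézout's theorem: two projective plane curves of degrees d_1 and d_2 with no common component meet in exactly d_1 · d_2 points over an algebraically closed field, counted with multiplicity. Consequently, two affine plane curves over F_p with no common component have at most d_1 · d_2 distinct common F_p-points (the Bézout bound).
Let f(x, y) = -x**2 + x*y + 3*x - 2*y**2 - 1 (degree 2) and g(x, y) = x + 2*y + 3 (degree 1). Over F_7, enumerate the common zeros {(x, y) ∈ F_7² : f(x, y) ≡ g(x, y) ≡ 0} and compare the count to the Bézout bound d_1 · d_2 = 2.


Common zeros: {(3, 4), (5, 3)}; count = 2; Bézout bound = 2.

deg(f) = 2, deg(g) = 1, so Bézout bound = 2.
Scan x ∈ F_7. For each x, list the y ∈ F_7 with f(x, y) ≡ 0 and those with g(x, y) ≡ 0 (mod 7); the common zeros in that column are the intersection.
  x = 0: f ≡ 0 at y ∈ ∅; g ≡ 0 at y ∈ {2}; common: ∅.
  x = 1: f ≡ 0 at y ∈ {1, 3}; g ≡ 0 at y ∈ {5}; common: ∅.
  x = 2: f ≡ 0 at y ∈ ∅; g ≡ 0 at y ∈ {1}; common: ∅.
  x = 3: f ≡ 0 at y ∈ {1, 4}; g ≡ 0 at y ∈ {4}; common: {4}.
  x = 4: f ≡ 0 at y ∈ {4, 5}; g ≡ 0 at y ∈ {0}; common: ∅.
  x = 5: f ≡ 0 at y ∈ {3}; g ≡ 0 at y ∈ {3}; common: {3}.
  x = 6: f ≡ 0 at y ∈ ∅; g ≡ 0 at y ∈ {6}; common: ∅.
Collecting: common zeros = {(3, 4), (5, 3)}, so the count is 2.
Comparison with the Bézout bound: 2 ≤ 2 = deg(f)·deg(g), as expected for curves with no common component (the bound is attained).


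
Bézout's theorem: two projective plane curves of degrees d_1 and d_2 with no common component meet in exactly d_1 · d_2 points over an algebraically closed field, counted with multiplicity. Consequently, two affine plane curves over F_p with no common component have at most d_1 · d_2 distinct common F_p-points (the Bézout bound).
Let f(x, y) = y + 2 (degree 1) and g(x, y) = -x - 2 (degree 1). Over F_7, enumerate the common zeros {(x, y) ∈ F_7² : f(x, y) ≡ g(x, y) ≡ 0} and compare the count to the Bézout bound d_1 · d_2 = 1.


Common zeros: {(5, 5)}; count = 1; Bézout bound = 1.

deg(f) = 1, deg(g) = 1, so Bézout bound = 1.
Scan x ∈ F_7. For each x, list the y ∈ F_7 with f(x, y) ≡ 0 and those with g(x, y) ≡ 0 (mod 7); the common zeros in that column are the intersection.
  x = 0: f ≡ 0 at y ∈ {5}; g ≡ 0 at y ∈ ∅; common: ∅.
  x = 1: f ≡ 0 at y ∈ {5}; g ≡ 0 at y ∈ ∅; common: ∅.
  x = 2: f ≡ 0 at y ∈ {5}; g ≡ 0 at y ∈ ∅; common: ∅.
  x = 3: f ≡ 0 at y ∈ {5}; g ≡ 0 at y ∈ ∅; common: ∅.
  x = 4: f ≡ 0 at y ∈ {5}; g ≡ 0 at y ∈ ∅; common: ∅.
  x = 5: f ≡ 0 at y ∈ {5}; g ≡ 0 at y ∈ {0, 1, 2, 3, 4, 5, 6}; common: {5}.
  x = 6: f ≡ 0 at y ∈ {5}; g ≡ 0 at y ∈ ∅; common: ∅.
Collecting: common zeros = {(5, 5)}, so the count is 1.
Comparison with the Bézout bound: 1 ≤ 1 = deg(f)·deg(g), as expected for curves with no common component (the bound is attained).


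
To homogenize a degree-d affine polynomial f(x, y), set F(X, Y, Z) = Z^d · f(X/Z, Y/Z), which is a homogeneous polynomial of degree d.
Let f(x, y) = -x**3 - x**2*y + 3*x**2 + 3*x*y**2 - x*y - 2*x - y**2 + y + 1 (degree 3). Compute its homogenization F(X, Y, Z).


F(X, Y, Z) = -X**3 - X**2*Y + 3*X**2*Z + 3*X*Y**2 - X*Y*Z - 2*X*Z**2 - Y**2*Z + Y*Z**2 + Z**3

deg(f) = 3.
Substitute x = X/Z, y = Y/Z into f, then multiply by Z^3.
  monomial -1·x^3·y^0 ↦ -1·X^3·Y^0·Z^0.
  monomial -1·x^2·y^1 ↦ -1·X^2·Y^1·Z^0.
  monomial 3·x^2·y^0 ↦ 3·X^2·Y^0·Z^1.
  monomial 3·x^1·y^2 ↦ 3·X^1·Y^2·Z^0.
  monomial -1·x^1·y^1 ↦ -1·X^1·Y^1·Z^1.
  monomial -2·x^1·y^0 ↦ -2·X^1·Y^0·Z^2.
  monomial -1·x^0·y^2 ↦ -1·X^0·Y^2·Z^1.
  monomial 1·x^0·y^1 ↦ 1·X^0·Y^1·Z^2.
  monomial 1·x^0·y^0 ↦ 1·X^0·Y^0·Z^3.
Collecting: F(X, Y, Z) = -X**3 - X**2*Y + 3*X**2*Z + 3*X*Y**2 - X*Y*Z - 2*X*Z**2 - Y**2*Z + Y*Z**2 + Z**3.


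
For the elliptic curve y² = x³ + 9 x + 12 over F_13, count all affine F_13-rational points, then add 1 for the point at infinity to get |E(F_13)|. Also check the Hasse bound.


Affine points = {(0, 5), (0, 8), (1, 3), (1, 10), (2, 5), (2, 8), (3, 1), (3, 12), (5, 0), (6, 3), (6, 10), (9, 4), (9, 9), (10, 6), (10, 7), (11, 5), (11, 8)}; affine count = 17; |E(F_13)| = 18.

Discriminant check: Δ ∝ 4a³ + 27b² = 4·9³ + 27·12² = 4·729 + 27·144 ≡ 5 (mod 13). Nonzero ⇒ E is nonsingular.
For each x ∈ F_13, compute rhs = x³ + 9·x + 12 mod 13, then count y ∈ F_13 with y² ≡ rhs.
  x = 0: rhs = 12, matching y values: 5, 8 (2 points).
  x = 1: rhs = 9, matching y values: 3, 10 (2 points).
  x = 2: rhs = 12, matching y values: 5, 8 (2 points).
  x = 3: rhs = 1, matching y values: 1, 12 (2 points).
  x = 4: rhs = 8, matching y values: none (0 points).
  x = 5: rhs = 0, matching y values: 0 (1 points).
  x = 6: rhs = 9, matching y values: 3, 10 (2 points).
  x = 7: rhs = 2, matching y values: none (0 points).
  x = 8: rhs = 11, matching y values: none (0 points).
  x = 9: rhs = 3, matching y values: 4, 9 (2 points).
  x = 10: rhs = 10, matching y values: 6, 7 (2 points).
  x = 11: rhs = 12, matching y values: 5, 8 (2 points).
  x = 12: rhs = 2, matching y values: none (0 points).
Total affine count: 17.
Full point count |E(F_13)| = 17 + 1 = 18.
Hasse bound: |18 − (13+1)| = |4| = 4 ≤ 2√13 ≈ 7.2111 ✓.


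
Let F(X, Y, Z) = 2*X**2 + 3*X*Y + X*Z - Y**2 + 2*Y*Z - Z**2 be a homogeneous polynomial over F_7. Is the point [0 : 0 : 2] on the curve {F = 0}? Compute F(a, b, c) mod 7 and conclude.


F(0,0,2) ≡ 3 (mod 7); P is NOT on the curve.

Evaluate F(0, 0, 2) term-by-term (mod 7).
  2*X**2 ↦ 2·0·1·1 = 0
  3*X*Y ↦ 3·0·0·1 = 0
  X*Z ↦ 1·0·1·2 = 0
  -Y**2 ↦ -1·1·0·1 = 0
  2*Y*Z ↦ 2·1·0·2 = 0
  -Z**2 ↦ -1·1·1·4 = -4
Sum: F(0, 0, 2) = (0) + (0) + (0) + (0) + (0) + (-4) = -4.
Reducing mod 7: -4 ≡ 3 (mod 7).
Since F(a, b, c) ≡ 3 ≠ 0 (mod 7), P does NOT lie on the curve.


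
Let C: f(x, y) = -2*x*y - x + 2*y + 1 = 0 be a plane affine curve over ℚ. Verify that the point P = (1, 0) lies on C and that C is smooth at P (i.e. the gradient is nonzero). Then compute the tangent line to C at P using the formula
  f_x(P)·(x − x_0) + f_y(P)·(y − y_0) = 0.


Tangent line at P: 1 - x = 0.

Step 1: f(1, 0) = 0, so P lies on C.
Step 2: partial derivatives
  f_x(x, y) = -2*y - 1, f_y(x, y) = 2 - 2*x.
  f_x(P) = -1, f_y(P) = 0 (gradient nonzero, so P is smooth).
Step 3: tangent line at P: -1·(x − 1) + 0·(y − 0) = 0.
Expanding: 1 - x = 0.


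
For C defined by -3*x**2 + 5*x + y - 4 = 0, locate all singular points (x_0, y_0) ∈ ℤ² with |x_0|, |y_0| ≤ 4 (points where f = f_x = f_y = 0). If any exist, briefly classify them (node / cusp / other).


No singular points in the scanned grid; C is smooth there.

Compute partial derivatives:
  f_x = 5 - 6*x.
  f_y = 1.
f_y = 1 is a nonzero constant, so f_y never vanishes: no point (x, y) can satisfy f = f_x = f_y = 0. In particular no (x, y) ∈ {−4, ..., 4}² is singular; the curve is smooth.


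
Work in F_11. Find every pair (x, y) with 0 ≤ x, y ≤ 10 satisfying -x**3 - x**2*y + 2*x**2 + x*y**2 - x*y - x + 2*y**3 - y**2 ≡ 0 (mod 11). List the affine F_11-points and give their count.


Affine F_11-points: {(0, 0), (0, 6), (1, 0), (1, 1), (1, 10), (3, 10), (4, 9), (6, 2), (6, 4), (6, 8), (7, 5), (7, 9), (8, 4), (9, 6), (10, 10)}; count = 15.

For each of the 121 pairs (x, y) ∈ F_11², evaluate f(x, y) mod 11. Record the zeros.
  x = 0: [0↦0, 1↦1, 2↦1, 3↦1, 4↦2, 5↦5, 6↦0, 7↦10, 8↦3, 9↦2, 10↦8]  zeros at y ∈ {0, 6}
  x = 1: [0↦0, 1↦0, 2↦1, 3↦4, 4↦10, 5↦9, 6↦2, 7↦1, 8↦7, 9↦10, 10↦0]  zeros at y ∈ {0, 1, 10}
  x = 2: [0↦9, 1↦6, 2↦6, 3↦10, 4↦8, 5↦1, 6↦1, 7↦9, 8↦4, 9↦9, 10↦3]  zeros at y ∈ ∅
  x = 3: [0↦10, 1↦2, 2↦10, 3↦2, 4↦1, 5↦8, 6↦2, 7↦6, 8↦10, 9↦4, 10↦0]  zeros at y ∈ {10}
  x = 4: [0↦8, 1↦4, 2↦7, 3↦7, 4↦5, 5↦2, 6↦10, 7↦8, 8↦8, 9↦0, 10↦7]  zeros at y ∈ {9}
  x = 5: [0↦8, 1↦6, 2↦2, 3↦8, 4↦3, 5↦10, 6↦8, 7↦9, 8↦3, 9↦2, 10↦7]  zeros at y ∈ ∅
  x = 6: [0↦4, 1↦2, 2↦0, 3↦10, 4↦0, 5↦4, 6↦1, 7↦3, 8↦0, 9↦4, 10↦5]  zeros at y ∈ {2, 4, 8}
  x = 7: [0↦1, 1↦8, 2↦6, 3↦7, 4↦1, 5↦0, 6↦5, 7↦6, 8↦4, 9↦0, 10↦6]  zeros at y ∈ {5, 9}
  x = 8: [0↦4, 1↦7, 2↦3, 3↦4, 4↦0, 5↦3, 6↦3, 7↦1, 8↦9, 9↦6, 10↦4]  zeros at y ∈ {4}
  x = 9: [0↦7, 1↦4, 2↦7, 3↦6, 4↦2, 5↦7, 6↦0, 7↦4, 8↦9, 9↦5, 10↦4]  zeros at y ∈ {6}
  x = 10: [0↦4, 1↦4, 2↦1, 3↦7, 4↦1, 5↦6, 6↦1, 7↦9, 8↦9, 9↦2, 10↦0]  zeros at y ∈ {10}
Collecting zeros: affine points = {(0, 0), (0, 6), (1, 0), (1, 1), (1, 10), (3, 10), (4, 9), (6, 2), (6, 4), (6, 8), (7, 5), (7, 9), (8, 4), (9, 6), (10, 10)}.
Total count |C(F_11)_aff| = 15.


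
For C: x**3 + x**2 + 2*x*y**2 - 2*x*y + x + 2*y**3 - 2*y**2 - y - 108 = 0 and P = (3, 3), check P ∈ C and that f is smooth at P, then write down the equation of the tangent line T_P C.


Tangent line at P: 46*x + 71*y - 351 = 0.

Step 1: f(3, 3) = 0, so P lies on C.
Step 2: partial derivatives
  f_x(x, y) = 3*x**2 + 2*x + 2*y**2 - 2*y + 1, f_y(x, y) = 4*x*y - 2*x + 6*y**2 - 4*y - 1.
  f_x(P) = 46, f_y(P) = 71 (gradient nonzero, so P is smooth).
Step 3: tangent line at P: 46·(x − 3) + 71·(y − 3) = 0.
Expanding: 46*x + 71*y - 351 = 0.


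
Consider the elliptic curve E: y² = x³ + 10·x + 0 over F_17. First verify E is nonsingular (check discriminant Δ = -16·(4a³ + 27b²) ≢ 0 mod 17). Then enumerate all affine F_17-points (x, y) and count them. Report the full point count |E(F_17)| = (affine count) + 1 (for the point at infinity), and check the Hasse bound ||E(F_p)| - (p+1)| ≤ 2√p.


Affine points = {(0, 0), (4, 6), (4, 11), (6, 2), (6, 15), (11, 8), (11, 9), (13, 7), (13, 10)}; affine count = 9; |E(F_17)| = 10.

Discriminant check: Δ ∝ 4a³ + 27b² = 4·10³ + 27·0² = 4·1000 + 27·0 ≡ 5 (mod 17). Nonzero ⇒ E is nonsingular.
For each x ∈ F_17, compute rhs = x³ + 10·x + 0 mod 17, then count y ∈ F_17 with y² ≡ rhs.
  x = 0: rhs = 0, matching y values: 0 (1 points).
  x = 1: rhs = 11, matching y values: none (0 points).
  x = 2: rhs = 11, matching y values: none (0 points).
  x = 3: rhs = 6, matching y values: none (0 points).
  x = 4: rhs = 2, matching y values: 6, 11 (2 points).
  x = 5: rhs = 5, matching y values: none (0 points).
  x = 6: rhs = 4, matching y values: 2, 15 (2 points).
  x = 7: rhs = 5, matching y values: none (0 points).
  x = 8: rhs = 14, matching y values: none (0 points).
  x = 9: rhs = 3, matching y values: none (0 points).
  x = 10: rhs = 12, matching y values: none (0 points).
  x = 11: rhs = 13, matching y values: 8, 9 (2 points).
  x = 12: rhs = 12, matching y values: none (0 points).
  x = 13: rhs = 15, matching y values: 7, 10 (2 points).
  x = 14: rhs = 11, matching y values: none (0 points).
  x = 15: rhs = 6, matching y values: none (0 points).
  x = 16: rhs = 6, matching y values: none (0 points).
Total affine count: 9.
Full point count |E(F_17)| = 9 + 1 = 10.
Hasse bound: |10 − (17+1)| = |-8| = 8 ≤ 2√17 ≈ 8.2462 ✓.


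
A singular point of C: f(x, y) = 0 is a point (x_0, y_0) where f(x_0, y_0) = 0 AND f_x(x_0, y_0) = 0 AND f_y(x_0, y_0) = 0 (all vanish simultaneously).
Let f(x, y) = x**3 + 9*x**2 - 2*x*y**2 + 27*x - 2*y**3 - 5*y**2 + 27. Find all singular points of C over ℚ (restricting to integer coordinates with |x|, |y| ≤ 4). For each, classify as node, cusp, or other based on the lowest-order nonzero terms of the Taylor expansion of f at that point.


Singular points: {(-3, 0)}; classification: cusp.

Compute partial derivatives:
  f_x = 3*x**2 + 18*x - 2*y**2 + 27.
  f_y = -4*x*y - 6*y**2 - 10*y.
Scan x_0 ∈ {−4, ..., 4}. For each x_0, f_y(x_0, y) is a polynomial in y; find its integer roots y ∈ {−4, ..., 4}, then test f_x and f at those candidates.
  x = -4: f_y(-4, y) = -6*y**2 + 6*y; vanishes at y ∈ {0, 1}. (-4, 0): f_x = 3 ≠ 0; (-4, 1): f_x = 1 ≠ 0.
  x = -3: f_y(-3, y) = -6*y**2 + 2*y; vanishes at y ∈ {0}. (-3, 0): f_x = 0, f = 0 — SINGULAR.
  x = -2: f_y(-2, y) = -6*y**2 - 2*y; vanishes at y ∈ {0}. (-2, 0): f_x = 3 ≠ 0.
  x = -1: f_y(-1, y) = -6*y**2 - 6*y; vanishes at y ∈ {-1, 0}. (-1, -1): f_x = 10 ≠ 0; (-1, 0): f_x = 12 ≠ 0.
  x = 0: f_y(0, y) = -6*y**2 - 10*y; vanishes at y ∈ {0}. (0, 0): f_x = 27 ≠ 0.
  x = 1: f_y(1, y) = -6*y**2 - 14*y; vanishes at y ∈ {0}. (1, 0): f_x = 48 ≠ 0.
  x = 2: f_y(2, y) = -6*y**2 - 18*y; vanishes at y ∈ {-3, 0}. (2, -3): f_x = 57 ≠ 0; (2, 0): f_x = 75 ≠ 0.
  x = 3: f_y(3, y) = -6*y**2 - 22*y; vanishes at y ∈ {0}. (3, 0): f_x = 108 ≠ 0.
  x = 4: f_y(4, y) = -6*y**2 - 26*y; vanishes at y ∈ {0}. (4, 0): f_x = 147 ≠ 0.
Only singular point on the grid: (-3, 0).
Classify: substitute x = -3 + u, y = 0 + v and expand: f = u**3 - 2*u*v**2 - 2*v**3 + v**2.
No constant or linear terms (consistent with a singular point). Quadratic part: v**2. Cubic part: u**3 - 2*u*v**2 - 2*v**3.
The quadratic part v**2 is a perfect square, so there is a single (double) tangent line v = 0, i.e. y = 0. Restricting the cubic part to that line (v = 0) leaves u**3 ≠ 0, so f is not divisible by v and the branch is v² ≈ -u**3 to lowest order — this is a cusp.
Classification: cusp.


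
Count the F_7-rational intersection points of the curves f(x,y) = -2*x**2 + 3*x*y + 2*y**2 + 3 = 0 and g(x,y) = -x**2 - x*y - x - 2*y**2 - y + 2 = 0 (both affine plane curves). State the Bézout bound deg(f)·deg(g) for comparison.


Common zeros: {(1, 6), (6, 1)}; count = 2; Bézout bound = 4.

deg(f) = 2, deg(g) = 2, so Bézout bound = 4.
Scan x ∈ F_7. For each x, list the y ∈ F_7 with f(x, y) ≡ 0 and those with g(x, y) ≡ 0 (mod 7); the common zeros in that column are the intersection.
  x = 0: f ≡ 0 at y ∈ {3, 4}; g ≡ 0 at y ∈ ∅; common: ∅.
  x = 1: f ≡ 0 at y ∈ {3, 6}; g ≡ 0 at y ∈ {0, 6}; common: {6}.
  x = 2: f ≡ 0 at y ∈ ∅; g ≡ 0 at y ∈ ∅; common: ∅.
  x = 3: f ≡ 0 at y ∈ ∅; g ≡ 0 at y ∈ ∅; common: ∅.
  x = 4: f ≡ 0 at y ∈ ∅; g ≡ 0 at y ∈ {4}; common: ∅.
  x = 5: f ≡ 0 at y ∈ ∅; g ≡ 0 at y ∈ {0, 4}; common: ∅.
  x = 6: f ≡ 0 at y ∈ {1, 4}; g ≡ 0 at y ∈ {1, 6}; common: {1}.
Collecting: common zeros = {(1, 6), (6, 1)}, so the count is 2.
Comparison with the Bézout bound: 2 ≤ 4 = deg(f)·deg(g), as expected for curves with no common component (the affine F_7-count falls short of the bound because intersections may lie at infinity, over extension fields, or carry multiplicity).


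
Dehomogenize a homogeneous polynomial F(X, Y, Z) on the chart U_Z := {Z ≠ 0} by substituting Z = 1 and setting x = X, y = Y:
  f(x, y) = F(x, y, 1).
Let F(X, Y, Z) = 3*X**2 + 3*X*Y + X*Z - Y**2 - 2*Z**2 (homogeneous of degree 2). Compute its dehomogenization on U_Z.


f(x, y) = 3*x**2 + 3*x*y + x - y**2 - 2

On U_Z we set Z = 1. Each monomial c·X^i·Y^j·Z^k in F becomes c·x^i·y^j·1^k = c·x^i·y^j.
Substituting Z = 1: F(X, Y, 1) = 3*x**2 + 3*x*y + x - y**2 - 2.
Note: deg(f) ≤ deg(F) = 2; strict inequality happens when F is divisible by Z (lost terms).


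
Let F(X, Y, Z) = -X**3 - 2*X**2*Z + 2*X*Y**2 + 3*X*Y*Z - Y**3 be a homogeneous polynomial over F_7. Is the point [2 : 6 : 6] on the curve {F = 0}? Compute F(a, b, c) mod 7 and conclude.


F(2,6,6) ≡ 4 (mod 7); P is NOT on the curve.

Evaluate F(2, 6, 6) term-by-term (mod 7).
  -X**3 ↦ -1·8·1·1 = -8
  -2*X**2*Z ↦ -2·4·1·6 = -48
  2*X*Y**2 ↦ 2·2·36·1 = 144
  3*X*Y*Z ↦ 3·2·6·6 = 216
  -Y**3 ↦ -1·1·216·1 = -216
Sum: F(2, 6, 6) = (-8) + (-48) + (144) + (216) + (-216) = 88.
Reducing mod 7: 88 ≡ 4 (mod 7).
Since F(a, b, c) ≡ 4 ≠ 0 (mod 7), P does NOT lie on the curve.
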